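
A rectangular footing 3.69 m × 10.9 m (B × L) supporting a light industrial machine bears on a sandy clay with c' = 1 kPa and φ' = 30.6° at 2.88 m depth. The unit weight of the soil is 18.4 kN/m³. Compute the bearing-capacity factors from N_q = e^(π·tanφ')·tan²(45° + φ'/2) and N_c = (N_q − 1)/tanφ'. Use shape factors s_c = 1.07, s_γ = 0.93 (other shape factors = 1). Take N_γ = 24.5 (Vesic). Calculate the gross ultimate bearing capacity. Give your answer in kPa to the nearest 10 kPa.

q_ult ≈ 1850 kPa

tan30.6° = 0.5914, so N_q = e^(π×0.5914)·tan²(60.3°) = 6.41 × 3.074 = 19.7.
N_c = (19.7 − 1)/tan30.6° = 31.63.
Effective surcharge at the founding depth q = γ·D_f = 18.4 × 2.88 = 52.992 kPa.
q_ult = c·N_c·s_c + q·N_q + 0.5·γ·B·N_γ·s_γ
     = 1 × 31.626 × 1.07 + 52.992 × 19.704 + 0.5 × 18.4 × 3.69 × 24.5 × 0.93
     = 33.84 + 1044.1 + 773.51 = 1851.5 kPa.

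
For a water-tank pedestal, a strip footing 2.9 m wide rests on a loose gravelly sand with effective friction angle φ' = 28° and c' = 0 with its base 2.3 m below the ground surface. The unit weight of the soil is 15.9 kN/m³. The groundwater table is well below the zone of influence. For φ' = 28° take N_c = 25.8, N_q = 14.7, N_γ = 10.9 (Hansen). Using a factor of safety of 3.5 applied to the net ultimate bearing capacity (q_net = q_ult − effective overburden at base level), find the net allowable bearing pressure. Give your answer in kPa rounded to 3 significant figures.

q = γ·D_f = 15.9 × 2.3 = 36.57 kPa.
q·N_q = 36.57 × 14.7 = 537.58 kPa
0.5·γ·B·N_γ = 0.5 × 15.9 × 2.9 × 10.9 = 251.3 kPa
q_ult = 537.58 + 251.3 = 788.88 kPa.
Net ultimate: q_net = 788.88 − 36.57 = 752.31 kPa.
q_all(net) = 752.31 / 3.5 = 214.95 kPa.

q_all(net) ≈ 215 kPa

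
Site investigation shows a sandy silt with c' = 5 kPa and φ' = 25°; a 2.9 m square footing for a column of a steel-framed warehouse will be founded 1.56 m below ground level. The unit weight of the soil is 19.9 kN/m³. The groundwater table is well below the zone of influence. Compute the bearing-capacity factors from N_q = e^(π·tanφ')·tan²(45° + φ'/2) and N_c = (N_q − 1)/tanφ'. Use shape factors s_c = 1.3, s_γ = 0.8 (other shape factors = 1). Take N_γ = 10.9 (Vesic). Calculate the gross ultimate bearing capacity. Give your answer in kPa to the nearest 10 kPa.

tan25° = 0.4663, so N_q = e^(π×0.4663)·tan²(57.5°) = 4.327 × 2.464 = 10.66.
N_c = (10.66 − 1)/tan25° = 20.72.
Effective surcharge at the founding depth q = γ·D_f = 19.9 × 1.56 = 31.044 kPa.
q_ult = c·N_c·s_c + q·N_q + 0.5·γ·B·N_γ·s_γ
     = 5 × 20.721 × 1.3 + 31.044 × 10.662 + 0.5 × 19.9 × 2.9 × 10.9 × 0.8
     = 134.68 + 331 + 251.62 = 717.29 kPa.

q_ult ≈ 720 kPa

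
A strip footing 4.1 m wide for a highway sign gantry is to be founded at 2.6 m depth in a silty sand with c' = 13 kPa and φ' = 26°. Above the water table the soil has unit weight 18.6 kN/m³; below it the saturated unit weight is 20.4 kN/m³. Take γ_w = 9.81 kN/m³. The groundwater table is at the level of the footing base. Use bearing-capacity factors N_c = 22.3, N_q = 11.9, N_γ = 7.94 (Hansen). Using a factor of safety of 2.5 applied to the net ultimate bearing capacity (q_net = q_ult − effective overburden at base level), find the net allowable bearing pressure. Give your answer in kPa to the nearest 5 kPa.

q_all(net) ≈ 395 kPa

Effective surcharge at the founding depth q = γ·D_f = 18.6 × 2.6 = 48.36 kPa.
The water table coincides with the base, so in the self-weight term γ → γ' = 10.59 kN/m³.
q_ult = c·N_c + q·N_q + 0.5·γ·B·N_γ
     = 13 × 22.3 + 48.36 × 11.9 + 0.5 × 10.59 × 4.1 × 7.94
     = 289.9 + 575.48 + 172.37 = 1037.8 kPa.
Net ultimate: q_net = 1037.8 − 48.36 = 989.4 kPa.
q_all(net) = 989.4 / 2.5 = 395.76 kPa.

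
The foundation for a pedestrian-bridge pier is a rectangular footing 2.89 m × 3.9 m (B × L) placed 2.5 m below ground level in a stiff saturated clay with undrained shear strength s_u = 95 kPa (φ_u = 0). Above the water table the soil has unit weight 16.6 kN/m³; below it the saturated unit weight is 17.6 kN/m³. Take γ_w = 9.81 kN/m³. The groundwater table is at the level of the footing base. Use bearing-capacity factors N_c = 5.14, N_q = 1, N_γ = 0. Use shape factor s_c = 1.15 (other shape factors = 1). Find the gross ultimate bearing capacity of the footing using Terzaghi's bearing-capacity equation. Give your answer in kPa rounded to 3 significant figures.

q_ult ≈ 603 kPa

q = γ·D_f = 16.6 × 2.5 = 41.5 kPa.
c·N_c·s_c = 95 × 5.14 × 1.15 = 561.54 kPa
q·N_q = 41.5 × 1 = 41.5 kPa
q_ult = 561.54 + 41.5 = 603.04 kPa.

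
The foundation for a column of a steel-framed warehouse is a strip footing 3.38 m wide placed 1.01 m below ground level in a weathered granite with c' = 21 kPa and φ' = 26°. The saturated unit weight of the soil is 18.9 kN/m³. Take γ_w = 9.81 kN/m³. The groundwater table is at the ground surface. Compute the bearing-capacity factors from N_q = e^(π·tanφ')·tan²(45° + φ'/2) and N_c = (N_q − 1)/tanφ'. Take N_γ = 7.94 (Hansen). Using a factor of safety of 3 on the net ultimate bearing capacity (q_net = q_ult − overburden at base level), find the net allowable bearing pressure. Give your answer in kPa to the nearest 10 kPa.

q_all(net) ≈ 230 kPa

N_q = e^(π·tan26°)·tan²(58°) = 11.85; N_c = (N_q − 1)/tanφ' = 22.25.
Water table at ground surface, so effective unit weight γ' = 18.9 − 9.81 = 9.09 kN/m³ is used throughout; overburden q = 9.09 × 1.01 = 9.1809 kPa; the same γ' applies in the ½γBN_γ term.
Cohesion term c·N_c = 21 × 22.254 = 467.34 kPa; surcharge term q·N_q = 9.1809 × 11.854 = 108.83 kPa; self-weight term 0.5·γ·B·N_γ = 0.5 × 9.09 × 3.38 × 7.94 = 121.98 kPa.
q_ult = 467.34 + 108.83 + 121.98 = 698.15 kPa.
q_net = 698.15 − 9.1809 = 688.97 kPa.
q_all(net) = 688.97 / 3 = 229.66 kPa.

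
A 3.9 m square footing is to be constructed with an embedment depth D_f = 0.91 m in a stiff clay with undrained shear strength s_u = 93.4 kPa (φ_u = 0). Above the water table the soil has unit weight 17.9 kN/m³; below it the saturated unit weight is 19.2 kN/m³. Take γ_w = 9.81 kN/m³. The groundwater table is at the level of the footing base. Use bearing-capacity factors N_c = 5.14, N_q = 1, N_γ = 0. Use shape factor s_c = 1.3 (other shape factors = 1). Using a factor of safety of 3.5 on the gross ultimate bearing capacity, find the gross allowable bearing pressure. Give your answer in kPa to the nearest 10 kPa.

q_all ≈ 180 kPa

Effective surcharge at the founding depth q = γ·D_f = 17.9 × 0.91 = 16.289 kPa.
q_ult = c·N_c·s_c + q·N_q
     = 93.4 × 5.14 × 1.3 + 16.289 × 1
     = 624.1 + 16.289 = 640.39 kPa.
q_all = 640.39 / 3.5 = 182.97 kPa.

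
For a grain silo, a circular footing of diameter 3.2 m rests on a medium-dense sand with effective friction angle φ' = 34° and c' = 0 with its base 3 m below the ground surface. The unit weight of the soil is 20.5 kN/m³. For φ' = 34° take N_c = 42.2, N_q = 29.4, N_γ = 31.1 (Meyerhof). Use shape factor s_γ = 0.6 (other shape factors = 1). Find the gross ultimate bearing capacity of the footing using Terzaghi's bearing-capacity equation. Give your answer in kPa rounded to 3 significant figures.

q_ult ≈ 2420 kPa

Overburden at base level: q = 20.5 × 3 = 61.5 kPa.
Surcharge term q·N_q = 61.5 × 29.4 = 1808.1 kPa; self-weight term 0.5·γ·B·N_γ·s_γ = 0.5 × 20.5 × 3.2 × 31.1 × 0.6 = 612.05 kPa.
q_ult = 1808.1 + 612.05 = 2420.1 kPa.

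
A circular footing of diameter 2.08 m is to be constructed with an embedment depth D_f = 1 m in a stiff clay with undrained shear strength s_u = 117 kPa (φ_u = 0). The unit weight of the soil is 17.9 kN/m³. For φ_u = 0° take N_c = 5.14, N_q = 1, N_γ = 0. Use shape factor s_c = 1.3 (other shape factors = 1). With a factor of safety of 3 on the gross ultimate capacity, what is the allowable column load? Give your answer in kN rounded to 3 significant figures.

P_all ≈ 906 kN

q = γ·D_f = 17.9 × 1 = 17.9 kPa.
c·N_c·s_c = 117 × 5.14 × 1.3 = 781.79 kPa
q·N_q = 17.9 × 1 = 17.9 kPa
q_ult = 781.79 + 17.9 = 799.69 kPa.
Gross allowable pressure q_all = 799.69 / 3 = 266.56 kPa.
Footing area = 3.3979 m², so allowable column load = 266.56 × 3.3979 = 905.76 kN.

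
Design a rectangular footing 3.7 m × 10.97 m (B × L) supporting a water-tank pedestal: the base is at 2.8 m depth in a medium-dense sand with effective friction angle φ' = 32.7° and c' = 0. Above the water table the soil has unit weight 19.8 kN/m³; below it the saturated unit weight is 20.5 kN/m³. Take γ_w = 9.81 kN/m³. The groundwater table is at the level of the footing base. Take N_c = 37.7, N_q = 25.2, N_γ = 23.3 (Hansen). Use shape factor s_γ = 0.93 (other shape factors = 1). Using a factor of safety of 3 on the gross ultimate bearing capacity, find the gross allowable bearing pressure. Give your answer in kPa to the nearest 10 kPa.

Overburden at base level: q = 19.8 × 2.8 = 55.44 kPa.
Below the base the soil is submerged, so the ½γBN_γ term uses γ' = 20.5 − 9.81 = 10.69 kN/m³.
Surcharge term q·N_q = 55.44 × 25.2 = 1397.1 kPa; self-weight term 0.5·γ·B·N_γ·s_γ = 0.5 × 10.69 × 3.7 × 23.3 × 0.93 = 428.54 kPa.
q_ult = 1397.1 + 428.54 = 1825.6 kPa.
q_all = 1825.6 / 3 = 608.54 kPa.

q_all ≈ 610 kPa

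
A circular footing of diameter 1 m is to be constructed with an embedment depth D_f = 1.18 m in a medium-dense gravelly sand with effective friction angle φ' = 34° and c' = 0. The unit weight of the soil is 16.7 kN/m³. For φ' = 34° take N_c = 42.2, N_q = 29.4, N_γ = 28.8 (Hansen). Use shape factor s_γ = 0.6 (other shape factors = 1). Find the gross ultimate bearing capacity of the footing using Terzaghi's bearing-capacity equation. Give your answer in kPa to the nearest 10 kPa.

q_ult ≈ 720 kPa

q = γ·D_f = 16.7 × 1.18 = 19.706 kPa.
q·N_q = 19.706 × 29.4 = 579.36 kPa
0.5·γ·B·N_γ·s_γ = 0.5 × 16.7 × 1 × 28.8 × 0.6 = 144.29 kPa
q_ult = 579.36 + 144.29 = 723.64 kPa.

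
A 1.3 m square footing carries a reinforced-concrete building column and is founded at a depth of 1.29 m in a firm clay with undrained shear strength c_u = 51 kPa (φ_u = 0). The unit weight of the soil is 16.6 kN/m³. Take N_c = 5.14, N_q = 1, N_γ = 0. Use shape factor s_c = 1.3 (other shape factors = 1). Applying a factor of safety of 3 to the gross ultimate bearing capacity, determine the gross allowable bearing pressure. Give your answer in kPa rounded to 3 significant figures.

q_all ≈ 121 kPa

Effective surcharge at the founding depth q = γ·D_f = 16.6 × 1.29 = 21.414 kPa.
q_ult = c·N_c·s_c + q·N_q
     = 51 × 5.14 × 1.3 + 21.414 × 1
     = 340.78 + 21.414 = 362.2 kPa.
q_all = q_ult / FS = 362.2 / 3 = 120.73 kPa.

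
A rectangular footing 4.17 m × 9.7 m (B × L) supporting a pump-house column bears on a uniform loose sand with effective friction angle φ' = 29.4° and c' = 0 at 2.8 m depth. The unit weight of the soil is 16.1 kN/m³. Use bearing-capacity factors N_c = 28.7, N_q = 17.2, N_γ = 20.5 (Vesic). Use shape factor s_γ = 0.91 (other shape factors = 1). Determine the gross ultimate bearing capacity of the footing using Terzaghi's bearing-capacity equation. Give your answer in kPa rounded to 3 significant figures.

q_ult ≈ 1400 kPa

Overburden at base level: q = 16.1 × 2.8 = 45.08 kPa.
Surcharge term q·N_q = 45.08 × 17.2 = 775.38 kPa; self-weight term 0.5·γ·B·N_γ·s_γ = 0.5 × 16.1 × 4.17 × 20.5 × 0.91 = 626.22 kPa.
q_ult = 775.38 + 626.22 = 1401.6 kPa.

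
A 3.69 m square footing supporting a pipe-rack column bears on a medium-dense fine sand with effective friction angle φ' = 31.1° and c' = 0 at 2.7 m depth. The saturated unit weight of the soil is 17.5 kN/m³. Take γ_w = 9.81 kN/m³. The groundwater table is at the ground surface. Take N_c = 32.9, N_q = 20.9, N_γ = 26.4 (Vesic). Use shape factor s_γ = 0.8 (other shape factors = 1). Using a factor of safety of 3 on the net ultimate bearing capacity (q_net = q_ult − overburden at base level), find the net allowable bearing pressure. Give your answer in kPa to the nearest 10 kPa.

γ' = 17.5 − 9.81 = 7.69 kN/m³ (submerged throughout). q = 7.69 × 2.7 = 20.763 kPa; the same γ' applies in the ½γBN_γ term.
q·N_q = 20.763 × 20.9 = 433.95 kPa
0.5·γ·B·N_γ·s_γ = 0.5 × 7.69 × 3.69 × 26.4 × 0.8 = 299.65 kPa
q_ult = 433.95 + 299.65 = 733.6 kPa.
q_net = 733.6 − 20.763 = 712.84 kPa.
q_all(net) = 712.84 / 3 = 237.61 kPa.

q_all(net) ≈ 240 kPa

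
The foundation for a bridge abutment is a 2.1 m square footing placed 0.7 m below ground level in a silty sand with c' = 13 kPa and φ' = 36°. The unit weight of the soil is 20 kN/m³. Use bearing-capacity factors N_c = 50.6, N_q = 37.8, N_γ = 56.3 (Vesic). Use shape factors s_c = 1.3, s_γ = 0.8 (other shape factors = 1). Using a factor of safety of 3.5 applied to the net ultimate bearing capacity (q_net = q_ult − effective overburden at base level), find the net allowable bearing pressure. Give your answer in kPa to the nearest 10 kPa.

q_all(net) ≈ 660 kPa

Overburden at base level: q = 20 × 0.7 = 14 kPa.
Cohesion term c·N_c·s_c = 13 × 50.6 × 1.3 = 855.14 kPa; surcharge term q·N_q = 14 × 37.8 = 529.2 kPa; self-weight term 0.5·γ·B·N_γ·s_γ = 0.5 × 20 × 2.1 × 56.3 × 0.8 = 945.84 kPa.
q_ult = 855.14 + 529.2 + 945.84 = 2330.2 kPa.
Net ultimate: q_net = 2330.2 − 14 = 2316.2 kPa.
q_all(net) = 2316.2 / 3.5 = 661.77 kPa.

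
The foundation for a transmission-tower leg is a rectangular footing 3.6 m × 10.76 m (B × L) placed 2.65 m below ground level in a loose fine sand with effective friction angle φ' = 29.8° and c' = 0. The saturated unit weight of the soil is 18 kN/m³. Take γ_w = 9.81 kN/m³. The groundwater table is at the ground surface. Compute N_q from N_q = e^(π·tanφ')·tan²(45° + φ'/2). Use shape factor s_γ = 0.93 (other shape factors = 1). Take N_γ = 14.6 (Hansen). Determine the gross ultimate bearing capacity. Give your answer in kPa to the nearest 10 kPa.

tan29.8° = 0.5727, so N_q = e^(π×0.5727)·tan²(59.9°) = 6.045 × 2.976 = 17.99.
Water table at ground surface, so effective unit weight γ' = 18 − 9.81 = 8.19 kN/m³ is used throughout; overburden q = 8.19 × 2.65 = 21.703 kPa; the same γ' applies in the ½γBN_γ term.
Surcharge term q·N_q = 21.703 × 17.989 = 390.43 kPa; self-weight term 0.5·γ·B·N_γ·s_γ = 0.5 × 8.19 × 3.6 × 14.6 × 0.93 = 200.17 kPa.
q_ult = 390.43 + 200.17 = 590.59 kPa.

q_ult ≈ 590 kPa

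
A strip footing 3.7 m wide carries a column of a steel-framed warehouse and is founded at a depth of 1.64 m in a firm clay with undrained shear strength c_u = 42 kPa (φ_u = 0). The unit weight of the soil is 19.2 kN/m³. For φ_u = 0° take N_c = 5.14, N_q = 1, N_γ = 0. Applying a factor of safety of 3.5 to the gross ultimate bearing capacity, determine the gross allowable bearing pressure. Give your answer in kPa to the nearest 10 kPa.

q = γ·D_f = 19.2 × 1.64 = 31.488 kPa.
c·N_c = 42 × 5.14 = 215.88 kPa
q·N_q = 31.488 × 1 = 31.488 kPa
q_ult = 215.88 + 31.488 = 247.37 kPa.
q_all = q_ult / FS = 247.37 / 3.5 = 70.677 kPa.

q_all ≈ 70 kPa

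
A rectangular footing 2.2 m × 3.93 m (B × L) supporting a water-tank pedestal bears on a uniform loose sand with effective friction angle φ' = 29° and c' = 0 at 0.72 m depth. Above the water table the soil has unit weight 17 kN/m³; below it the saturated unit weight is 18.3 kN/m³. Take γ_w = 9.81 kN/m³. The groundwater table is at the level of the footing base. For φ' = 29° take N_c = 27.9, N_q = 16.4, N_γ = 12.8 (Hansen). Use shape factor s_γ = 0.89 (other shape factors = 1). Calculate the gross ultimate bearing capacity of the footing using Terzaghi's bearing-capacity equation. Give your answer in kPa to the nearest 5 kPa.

q = γ·D_f = 17 × 0.72 = 12.24 kPa.
For the ½γBN_γ term take γ' = 18.3 − 9.81 = 8.49 kN/m³ (soil below base is submerged).
q·N_q = 12.24 × 16.4 = 200.74 kPa
0.5·γ·B·N_γ·s_γ = 0.5 × 8.49 × 2.2 × 12.8 × 0.89 = 106.39 kPa
q_ult = 200.74 + 106.39 = 307.13 kPa.

q_ult ≈ 305 kPa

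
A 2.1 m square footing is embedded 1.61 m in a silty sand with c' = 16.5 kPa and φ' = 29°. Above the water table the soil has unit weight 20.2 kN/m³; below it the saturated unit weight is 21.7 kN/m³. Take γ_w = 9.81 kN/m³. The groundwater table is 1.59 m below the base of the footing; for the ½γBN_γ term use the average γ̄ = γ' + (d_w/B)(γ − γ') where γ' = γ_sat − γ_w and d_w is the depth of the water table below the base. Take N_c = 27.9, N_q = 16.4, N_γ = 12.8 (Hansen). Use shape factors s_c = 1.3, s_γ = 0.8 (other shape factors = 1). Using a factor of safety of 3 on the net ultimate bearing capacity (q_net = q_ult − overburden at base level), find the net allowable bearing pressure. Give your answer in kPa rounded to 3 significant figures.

q_all(net) ≈ 432 kPa

Effective surcharge at the founding depth q = γ·D_f = 20.2 × 1.61 = 32.522 kPa.
With d_w = 1.59 m < B, γ̄ = 11.89 + (1.59/2.1) × (20.2 − 11.89) = 18.182 kN/m³.
q_ult = c·N_c·s_c + q·N_q + 0.5·γ·B·N_γ·s_γ
     = 16.5 × 27.9 × 1.3 + 32.522 × 16.4 + 0.5 × 18.182 × 2.1 × 12.8 × 0.8
     = 598.45 + 533.36 + 195.49 = 1327.3 kPa.
q_net = 1327.3 − 32.522 = 1294.8 kPa.
q_all(net) = 1294.8 / 3 = 431.6 kPa.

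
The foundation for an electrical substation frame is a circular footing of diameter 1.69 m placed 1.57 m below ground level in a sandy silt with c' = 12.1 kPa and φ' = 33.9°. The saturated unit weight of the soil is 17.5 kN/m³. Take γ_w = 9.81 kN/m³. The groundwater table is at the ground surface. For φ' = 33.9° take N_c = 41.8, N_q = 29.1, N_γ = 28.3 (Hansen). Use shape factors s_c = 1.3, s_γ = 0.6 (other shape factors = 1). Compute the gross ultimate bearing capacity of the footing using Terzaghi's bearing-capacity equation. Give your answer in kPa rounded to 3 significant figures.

q_ult ≈ 1120 kPa

γ' = 17.5 − 9.81 = 7.69 kN/m³ (submerged throughout). q = 7.69 × 1.57 = 12.073 kPa; the same γ' applies in the ½γBN_γ term.
c·N_c·s_c = 12.1 × 41.8 × 1.3 = 657.51 kPa
q·N_q = 12.073 × 29.1 = 351.33 kPa
0.5·γ·B·N_γ·s_γ = 0.5 × 7.69 × 1.69 × 28.3 × 0.6 = 110.34 kPa
q_ult = 657.51 + 351.33 + 110.34 = 1119.2 kPa.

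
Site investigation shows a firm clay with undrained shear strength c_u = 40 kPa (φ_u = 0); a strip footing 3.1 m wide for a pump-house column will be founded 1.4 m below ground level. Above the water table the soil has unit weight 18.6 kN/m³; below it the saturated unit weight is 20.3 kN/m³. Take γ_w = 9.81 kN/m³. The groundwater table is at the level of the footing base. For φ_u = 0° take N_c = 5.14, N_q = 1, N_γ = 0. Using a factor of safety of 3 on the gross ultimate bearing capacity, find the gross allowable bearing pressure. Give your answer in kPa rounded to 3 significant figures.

Effective surcharge at the founding depth q = γ·D_f = 18.6 × 1.4 = 26.04 kPa.
q_ult = c·N_c + q·N_q
     = 40 × 5.14 + 26.04 × 1
     = 205.6 + 26.04 = 231.64 kPa.
q_all = 231.64 / 3 = 77.213 kPa.

q_all ≈ 77.2 kPa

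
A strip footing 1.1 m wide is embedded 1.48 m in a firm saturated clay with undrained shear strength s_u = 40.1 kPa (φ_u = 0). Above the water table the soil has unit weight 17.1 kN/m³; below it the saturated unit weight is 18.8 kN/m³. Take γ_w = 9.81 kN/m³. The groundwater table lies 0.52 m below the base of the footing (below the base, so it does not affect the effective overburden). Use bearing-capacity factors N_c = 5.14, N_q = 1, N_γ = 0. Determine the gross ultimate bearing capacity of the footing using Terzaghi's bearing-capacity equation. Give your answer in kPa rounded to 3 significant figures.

Effective surcharge at the founding depth q = γ·D_f = 17.1 × 1.48 = 25.308 kPa.
q_ult = c·N_c + q·N_q
     = 40.1 × 5.14 + 25.308 × 1
     = 206.11 + 25.308 = 231.42 kPa.

q_ult ≈ 231 kPa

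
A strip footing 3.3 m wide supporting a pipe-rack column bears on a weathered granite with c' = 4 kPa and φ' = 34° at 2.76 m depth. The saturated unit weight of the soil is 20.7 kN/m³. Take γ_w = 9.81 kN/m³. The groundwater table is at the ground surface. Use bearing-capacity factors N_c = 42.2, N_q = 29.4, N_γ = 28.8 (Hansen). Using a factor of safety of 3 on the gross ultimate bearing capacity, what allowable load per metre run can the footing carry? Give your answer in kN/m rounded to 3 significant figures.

≈ 1730 kN/m

γ' = 20.7 − 9.81 = 10.89 kN/m³ (submerged throughout). q = 10.89 × 2.76 = 30.056 kPa; the same γ' applies in the ½γBN_γ term.
c·N_c = 4 × 42.2 = 168.8 kPa
q·N_q = 30.056 × 29.4 = 883.66 kPa
0.5·γ·B·N_γ = 0.5 × 10.89 × 3.3 × 28.8 = 517.49 kPa
q_ult = 168.8 + 883.66 + 517.49 = 1570 kPa.
Gross allowable pressure q_all = 1570 / 3 = 523.32 kPa.
Allowable wall load = q_all × B = 523.32 × 3.3 = 1726.9 kN per metre run.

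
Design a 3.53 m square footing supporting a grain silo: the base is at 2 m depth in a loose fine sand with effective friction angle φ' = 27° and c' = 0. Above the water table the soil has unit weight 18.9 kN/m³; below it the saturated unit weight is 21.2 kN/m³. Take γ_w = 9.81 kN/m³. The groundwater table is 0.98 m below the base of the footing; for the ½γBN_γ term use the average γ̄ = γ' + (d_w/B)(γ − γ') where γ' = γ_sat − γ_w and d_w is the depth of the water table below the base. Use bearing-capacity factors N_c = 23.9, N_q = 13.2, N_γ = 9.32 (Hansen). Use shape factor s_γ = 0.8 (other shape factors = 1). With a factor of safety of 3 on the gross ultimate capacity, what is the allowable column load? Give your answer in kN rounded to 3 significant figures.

Effective surcharge at the founding depth q = γ·D_f = 18.9 × 2 = 37.8 kPa.
With d_w = 0.98 m < B, γ̄ = 11.39 + (0.98/3.53) × (18.9 − 11.39) = 13.475 kN/m³.
q_ult = q·N_q + 0.5·γ·B·N_γ·s_γ
     = 37.8 × 13.2 + 0.5 × 13.475 × 3.53 × 9.32 × 0.8
     = 498.96 + 177.33 = 676.29 kPa.
Gross allowable pressure q_all = 676.29 / 3 = 225.43 kPa.
Footing area = 12.4609 m², so allowable column load = 225.43 × 12.4609 = 2809.1 kN.

P_all ≈ 2810 kN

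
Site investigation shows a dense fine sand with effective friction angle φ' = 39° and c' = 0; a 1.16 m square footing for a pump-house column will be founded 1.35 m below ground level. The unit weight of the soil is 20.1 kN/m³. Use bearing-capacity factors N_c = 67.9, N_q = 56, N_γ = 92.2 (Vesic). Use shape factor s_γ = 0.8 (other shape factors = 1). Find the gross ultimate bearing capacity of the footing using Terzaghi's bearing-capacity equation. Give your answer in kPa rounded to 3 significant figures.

Effective surcharge at the founding depth q = γ·D_f = 20.1 × 1.35 = 27.135 kPa.
q_ult = q·N_q + 0.5·γ·B·N_γ·s_γ
     = 27.135 × 56 + 0.5 × 20.1 × 1.16 × 92.2 × 0.8
     = 1519.6 + 859.89 = 2379.5 kPa.

q_ult ≈ 2380 kPa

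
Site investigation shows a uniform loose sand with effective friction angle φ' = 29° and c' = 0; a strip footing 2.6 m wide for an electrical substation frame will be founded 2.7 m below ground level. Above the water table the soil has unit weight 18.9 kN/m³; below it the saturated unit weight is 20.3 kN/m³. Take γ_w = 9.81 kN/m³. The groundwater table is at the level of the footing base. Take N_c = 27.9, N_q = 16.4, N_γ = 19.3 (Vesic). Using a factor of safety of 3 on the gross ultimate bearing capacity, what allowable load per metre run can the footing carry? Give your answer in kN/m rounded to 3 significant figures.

≈ 953 kN/m

Overburden at base level: q = 18.9 × 2.7 = 51.03 kPa.
Below the base the soil is submerged, so the ½γBN_γ term uses γ' = 20.3 − 9.81 = 10.49 kN/m³.
Surcharge term q·N_q = 51.03 × 16.4 = 836.89 kPa; self-weight term 0.5·γ·B·N_γ = 0.5 × 10.49 × 2.6 × 19.3 = 263.19 kPa.
q_ult = 836.89 + 263.19 = 1100.1 kPa.
Gross allowable pressure q_all = 1100.1 / 3 = 366.7 kPa.
Allowable wall load = q_all × B = 366.7 × 2.6 = 953.41 kN per metre run.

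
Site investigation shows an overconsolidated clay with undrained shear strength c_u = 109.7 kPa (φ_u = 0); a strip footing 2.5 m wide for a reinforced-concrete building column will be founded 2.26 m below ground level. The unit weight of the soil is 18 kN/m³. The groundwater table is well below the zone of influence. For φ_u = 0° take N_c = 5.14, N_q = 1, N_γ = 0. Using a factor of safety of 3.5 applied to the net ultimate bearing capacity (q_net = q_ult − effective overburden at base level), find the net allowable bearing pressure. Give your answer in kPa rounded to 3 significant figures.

Effective surcharge at the founding depth q = γ·D_f = 18 × 2.26 = 40.68 kPa.
q_ult = c·N_c + q·N_q
     = 109.7 × 5.14 + 40.68 × 1
     = 563.86 + 40.68 = 604.54 kPa.
Net ultimate: q_net = 604.54 − 40.68 = 563.86 kPa.
q_all(net) = 563.86 / 3.5 = 161.1 kPa.

q_all(net) ≈ 161 kPa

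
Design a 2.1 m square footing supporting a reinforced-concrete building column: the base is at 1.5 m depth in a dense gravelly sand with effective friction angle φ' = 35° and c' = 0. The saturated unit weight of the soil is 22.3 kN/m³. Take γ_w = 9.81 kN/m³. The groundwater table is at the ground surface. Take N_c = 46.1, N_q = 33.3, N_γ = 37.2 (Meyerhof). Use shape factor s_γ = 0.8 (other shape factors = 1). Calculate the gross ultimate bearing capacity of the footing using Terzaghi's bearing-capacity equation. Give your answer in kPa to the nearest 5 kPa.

q_ult ≈ 1015 kPa

γ' = 22.3 − 9.81 = 12.49 kN/m³ (submerged throughout). q = 12.49 × 1.5 = 18.735 kPa; the same γ' applies in the ½γBN_γ term.
q·N_q = 18.735 × 33.3 = 623.88 kPa
0.5·γ·B·N_γ·s_γ = 0.5 × 12.49 × 2.1 × 37.2 × 0.8 = 390.29 kPa
q_ult = 623.88 + 390.29 = 1014.2 kPa.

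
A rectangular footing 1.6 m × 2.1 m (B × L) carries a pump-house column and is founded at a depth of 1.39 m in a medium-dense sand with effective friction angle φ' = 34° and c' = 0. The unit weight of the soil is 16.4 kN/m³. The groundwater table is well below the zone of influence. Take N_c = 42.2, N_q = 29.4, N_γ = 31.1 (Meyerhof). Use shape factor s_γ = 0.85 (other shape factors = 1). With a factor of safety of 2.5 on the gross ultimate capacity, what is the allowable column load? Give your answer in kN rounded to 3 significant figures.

q = γ·D_f = 16.4 × 1.39 = 22.796 kPa.
q·N_q = 22.796 × 29.4 = 670.2 kPa
0.5·γ·B·N_γ·s_γ = 0.5 × 16.4 × 1.6 × 31.1 × 0.85 = 346.83 kPa
q_ult = 670.2 + 346.83 = 1017 kPa.
Gross allowable pressure q_all = 1017 / 2.5 = 406.81 kPa.
Footing area = 3.36 m², so allowable column load = 406.81 × 3.36 = 1366.9 kN.

P_all ≈ 1370 kN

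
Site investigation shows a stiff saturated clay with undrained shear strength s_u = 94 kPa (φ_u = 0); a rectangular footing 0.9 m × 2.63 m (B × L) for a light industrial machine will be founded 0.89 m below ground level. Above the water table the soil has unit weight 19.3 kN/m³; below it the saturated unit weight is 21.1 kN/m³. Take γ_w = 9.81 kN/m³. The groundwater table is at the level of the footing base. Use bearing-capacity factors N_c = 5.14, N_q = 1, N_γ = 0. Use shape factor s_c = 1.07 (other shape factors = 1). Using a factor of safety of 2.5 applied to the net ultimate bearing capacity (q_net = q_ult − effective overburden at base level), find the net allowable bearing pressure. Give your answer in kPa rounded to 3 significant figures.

Overburden at base level: q = 19.3 × 0.89 = 17.177 kPa.
Cohesion term c·N_c·s_c = 94 × 5.14 × 1.07 = 516.98 kPa; surcharge term q·N_q = 17.177 × 1 = 17.177 kPa.
q_ult = 516.98 + 17.177 = 534.16 kPa.
Net ultimate: q_net = 534.16 − 17.177 = 516.98 kPa.
q_all(net) = 516.98 / 2.5 = 206.79 kPa.

q_all(net) ≈ 207 kPa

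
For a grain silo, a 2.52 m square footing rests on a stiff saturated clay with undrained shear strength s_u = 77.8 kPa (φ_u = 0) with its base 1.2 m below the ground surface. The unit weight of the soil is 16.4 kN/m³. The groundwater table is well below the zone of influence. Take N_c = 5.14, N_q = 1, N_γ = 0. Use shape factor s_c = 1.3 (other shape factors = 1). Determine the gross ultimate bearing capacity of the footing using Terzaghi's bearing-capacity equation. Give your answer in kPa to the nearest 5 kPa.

q = γ·D_f = 16.4 × 1.2 = 19.68 kPa.
c·N_c·s_c = 77.8 × 5.14 × 1.3 = 519.86 kPa
q·N_q = 19.68 × 1 = 19.68 kPa
q_ult = 519.86 + 19.68 = 539.54 kPa.

q_ult ≈ 540 kPa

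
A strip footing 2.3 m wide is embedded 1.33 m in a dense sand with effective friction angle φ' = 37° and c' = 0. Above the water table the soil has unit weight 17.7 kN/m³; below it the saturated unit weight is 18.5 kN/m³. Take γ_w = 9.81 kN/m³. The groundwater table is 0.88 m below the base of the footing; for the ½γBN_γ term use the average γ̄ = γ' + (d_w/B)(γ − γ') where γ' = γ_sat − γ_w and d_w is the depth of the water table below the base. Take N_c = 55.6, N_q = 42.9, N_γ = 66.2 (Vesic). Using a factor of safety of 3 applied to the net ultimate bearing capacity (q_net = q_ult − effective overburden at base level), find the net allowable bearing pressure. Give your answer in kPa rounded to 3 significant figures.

Overburden at base level: q = 17.7 × 1.33 = 23.541 kPa.
The water table is 0.88 m below the base (< B = 2.3 m), so the ½γBN_γ term uses γ̄ = γ' + (d_w/B)(γ − γ') = 8.69 + (0.88/2.3)(17.7 − 8.69) = 12.137 kN/m³.
Surcharge term q·N_q = 23.541 × 42.9 = 1009.9 kPa; self-weight term 0.5·γ·B·N_γ = 0.5 × 12.137 × 2.3 × 66.2 = 924.01 kPa.
q_ult = 1009.9 + 924.01 = 1933.9 kPa.
Net ultimate: q_net = 1933.9 − 23.541 = 1910.4 kPa.
q_all(net) = 1910.4 / 3 = 636.79 kPa.

q_all(net) ≈ 637 kPa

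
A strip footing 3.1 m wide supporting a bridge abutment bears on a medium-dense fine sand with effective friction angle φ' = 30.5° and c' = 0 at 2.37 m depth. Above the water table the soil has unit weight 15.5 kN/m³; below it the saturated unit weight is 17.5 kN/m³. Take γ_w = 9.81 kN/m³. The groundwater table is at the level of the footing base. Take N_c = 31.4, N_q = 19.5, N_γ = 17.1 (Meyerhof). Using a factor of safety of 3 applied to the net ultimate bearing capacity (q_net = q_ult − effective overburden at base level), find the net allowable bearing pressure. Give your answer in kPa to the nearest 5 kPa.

Overburden at base level: q = 15.5 × 2.37 = 36.735 kPa.
Below the base the soil is submerged, so the ½γBN_γ term uses γ' = 17.5 − 9.81 = 7.69 kN/m³.
Surcharge term q·N_q = 36.735 × 19.5 = 716.33 kPa; self-weight term 0.5·γ·B·N_γ = 0.5 × 7.69 × 3.1 × 17.1 = 203.82 kPa.
q_ult = 716.33 + 203.82 = 920.16 kPa.
Net ultimate: q_net = 920.16 − 36.735 = 883.42 kPa.
q_all(net) = 883.42 / 3 = 294.47 kPa.

q_all(net) ≈ 295 kPa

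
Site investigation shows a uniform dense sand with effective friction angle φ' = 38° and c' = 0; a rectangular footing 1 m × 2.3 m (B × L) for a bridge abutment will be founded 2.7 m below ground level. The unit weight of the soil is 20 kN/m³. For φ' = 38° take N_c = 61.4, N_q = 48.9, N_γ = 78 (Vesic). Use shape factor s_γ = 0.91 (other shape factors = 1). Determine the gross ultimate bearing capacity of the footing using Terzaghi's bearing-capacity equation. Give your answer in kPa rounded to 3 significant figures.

q_ult ≈ 3350 kPa

q = γ·D_f = 20 × 2.7 = 54 kPa.
q·N_q = 54 × 48.9 = 2640.6 kPa
0.5·γ·B·N_γ·s_γ = 0.5 × 20 × 1 × 78 × 0.91 = 709.8 kPa
q_ult = 2640.6 + 709.8 = 3350.4 kPa.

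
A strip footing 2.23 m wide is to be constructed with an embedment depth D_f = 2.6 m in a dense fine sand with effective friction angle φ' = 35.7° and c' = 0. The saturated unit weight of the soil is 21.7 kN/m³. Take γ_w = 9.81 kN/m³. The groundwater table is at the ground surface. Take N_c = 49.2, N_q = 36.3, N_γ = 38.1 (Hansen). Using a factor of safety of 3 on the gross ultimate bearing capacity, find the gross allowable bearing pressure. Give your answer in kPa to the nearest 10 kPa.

q_all ≈ 540 kPa

Water table at ground surface, so effective unit weight γ' = 21.7 − 9.81 = 11.89 kN/m³ is used throughout; overburden q = 11.89 × 2.6 = 30.914 kPa; the same γ' applies in the ½γBN_γ term.
Surcharge term q·N_q = 30.914 × 36.3 = 1122.2 kPa; self-weight term 0.5·γ·B·N_γ = 0.5 × 11.89 × 2.23 × 38.1 = 505.11 kPa.
q_ult = 1122.2 + 505.11 = 1627.3 kPa.
q_all = 1627.3 / 3 = 542.43 kPa.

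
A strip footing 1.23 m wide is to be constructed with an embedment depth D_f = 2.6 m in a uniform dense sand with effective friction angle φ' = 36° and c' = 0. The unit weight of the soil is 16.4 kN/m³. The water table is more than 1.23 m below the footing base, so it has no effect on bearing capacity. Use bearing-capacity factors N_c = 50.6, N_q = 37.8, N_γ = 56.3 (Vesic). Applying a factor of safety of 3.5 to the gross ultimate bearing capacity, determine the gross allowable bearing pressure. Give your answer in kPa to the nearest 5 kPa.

q_all ≈ 625 kPa

q = γ·D_f = 16.4 × 2.6 = 42.64 kPa.
q·N_q = 42.64 × 37.8 = 1611.8 kPa
0.5·γ·B·N_γ = 0.5 × 16.4 × 1.23 × 56.3 = 567.84 kPa
q_ult = 1611.8 + 567.84 = 2179.6 kPa.
q_all = q_ult / FS = 2179.6 / 3.5 = 622.75 kPa.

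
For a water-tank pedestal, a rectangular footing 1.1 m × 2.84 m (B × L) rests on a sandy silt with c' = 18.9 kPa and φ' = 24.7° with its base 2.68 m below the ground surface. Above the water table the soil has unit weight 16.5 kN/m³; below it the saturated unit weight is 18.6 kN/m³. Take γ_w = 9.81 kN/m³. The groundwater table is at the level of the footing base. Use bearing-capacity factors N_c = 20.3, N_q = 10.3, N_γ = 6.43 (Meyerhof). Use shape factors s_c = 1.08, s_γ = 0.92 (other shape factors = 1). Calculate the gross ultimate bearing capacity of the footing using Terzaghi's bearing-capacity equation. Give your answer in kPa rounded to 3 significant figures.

q_ult ≈ 898 kPa

q = γ·D_f = 16.5 × 2.68 = 44.22 kPa.
For the ½γBN_γ term take γ' = 18.6 − 9.81 = 8.79 kN/m³ (soil below base is submerged).
c·N_c·s_c = 18.9 × 20.3 × 1.08 = 414.36 kPa
q·N_q = 44.22 × 10.3 = 455.47 kPa
0.5·γ·B·N_γ·s_γ = 0.5 × 8.79 × 1.1 × 6.43 × 0.92 = 28.599 kPa
q_ult = 414.36 + 455.47 + 28.599 = 898.43 kPa.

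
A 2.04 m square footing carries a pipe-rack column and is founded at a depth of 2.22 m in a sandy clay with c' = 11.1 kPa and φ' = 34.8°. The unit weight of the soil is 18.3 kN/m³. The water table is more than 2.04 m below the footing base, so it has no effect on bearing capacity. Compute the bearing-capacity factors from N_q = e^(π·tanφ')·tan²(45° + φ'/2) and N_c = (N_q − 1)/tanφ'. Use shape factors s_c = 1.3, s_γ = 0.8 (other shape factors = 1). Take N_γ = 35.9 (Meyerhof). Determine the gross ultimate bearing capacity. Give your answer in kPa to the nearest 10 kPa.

q_ult ≈ 2510 kPa

tan34.8° = 0.695, so N_q = e^(π×0.695)·tan²(62.4°) = 8.877 × 3.659 = 32.48.
N_c = (32.48 − 1)/tan34.8° = 45.29.
Effective surcharge at the founding depth q = γ·D_f = 18.3 × 2.22 = 40.626 kPa.
q_ult = c·N_c·s_c + q·N_q + 0.5·γ·B·N_γ·s_γ
     = 11.1 × 45.294 × 1.3 + 40.626 × 32.48 + 0.5 × 18.3 × 2.04 × 35.9 × 0.8
     = 653.59 + 1319.5 + 536.09 = 2509.2 kPa.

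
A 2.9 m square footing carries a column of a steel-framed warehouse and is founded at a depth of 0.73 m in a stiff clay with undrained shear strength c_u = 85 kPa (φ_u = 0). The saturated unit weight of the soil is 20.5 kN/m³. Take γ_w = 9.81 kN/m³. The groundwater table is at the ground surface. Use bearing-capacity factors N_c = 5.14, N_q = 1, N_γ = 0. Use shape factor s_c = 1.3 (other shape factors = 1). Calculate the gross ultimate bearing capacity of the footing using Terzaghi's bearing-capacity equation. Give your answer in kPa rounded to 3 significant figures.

q_ult ≈ 576 kPa

Water table at ground surface, so effective unit weight γ' = 20.5 − 9.81 = 10.69 kN/m³ is used throughout; overburden q = 10.69 × 0.73 = 7.8037 kPa.
Cohesion term c·N_c·s_c = 85 × 5.14 × 1.3 = 567.97 kPa; surcharge term q·N_q = 7.8037 × 1 = 7.8037 kPa.
q_ult = 567.97 + 7.8037 = 575.77 kPa.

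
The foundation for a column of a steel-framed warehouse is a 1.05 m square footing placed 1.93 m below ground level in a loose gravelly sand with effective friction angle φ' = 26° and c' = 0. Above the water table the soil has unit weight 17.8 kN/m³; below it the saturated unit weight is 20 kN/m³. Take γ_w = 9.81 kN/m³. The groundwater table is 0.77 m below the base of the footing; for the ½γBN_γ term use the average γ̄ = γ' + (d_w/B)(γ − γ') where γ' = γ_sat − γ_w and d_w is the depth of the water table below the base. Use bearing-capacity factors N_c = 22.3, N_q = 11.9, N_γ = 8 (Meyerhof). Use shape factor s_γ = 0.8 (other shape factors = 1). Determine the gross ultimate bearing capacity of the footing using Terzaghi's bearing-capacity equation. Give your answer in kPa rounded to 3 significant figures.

q = γ·D_f = 17.8 × 1.93 = 34.354 kPa.
γ' = 10.19 kN/m³; averaging over the depth B below the base, γ̄ = γ' + (d_w/B)(γ − γ') = 15.771 kN/m³.
q·N_q = 34.354 × 11.9 = 408.81 kPa
0.5·γ·B·N_γ·s_γ = 0.5 × 15.771 × 1.05 × 8 × 0.8 = 52.989 kPa
q_ult = 408.81 + 52.989 = 461.8 kPa.

q_ult ≈ 462 kPa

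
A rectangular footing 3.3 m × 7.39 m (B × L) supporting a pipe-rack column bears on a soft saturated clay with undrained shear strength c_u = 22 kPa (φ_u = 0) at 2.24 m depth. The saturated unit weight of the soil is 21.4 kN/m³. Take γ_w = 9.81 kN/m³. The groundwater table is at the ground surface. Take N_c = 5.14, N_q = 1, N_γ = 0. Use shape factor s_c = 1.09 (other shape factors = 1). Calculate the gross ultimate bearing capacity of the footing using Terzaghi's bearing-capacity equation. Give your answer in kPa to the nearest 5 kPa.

q_ult ≈ 150 kPa

γ' = 21.4 − 9.81 = 11.59 kN/m³ (submerged throughout). q = 11.59 × 2.24 = 25.962 kPa.
c·N_c·s_c = 22 × 5.14 × 1.09 = 123.26 kPa
q·N_q = 25.962 × 1 = 25.962 kPa
q_ult = 123.26 + 25.962 = 149.22 kPa.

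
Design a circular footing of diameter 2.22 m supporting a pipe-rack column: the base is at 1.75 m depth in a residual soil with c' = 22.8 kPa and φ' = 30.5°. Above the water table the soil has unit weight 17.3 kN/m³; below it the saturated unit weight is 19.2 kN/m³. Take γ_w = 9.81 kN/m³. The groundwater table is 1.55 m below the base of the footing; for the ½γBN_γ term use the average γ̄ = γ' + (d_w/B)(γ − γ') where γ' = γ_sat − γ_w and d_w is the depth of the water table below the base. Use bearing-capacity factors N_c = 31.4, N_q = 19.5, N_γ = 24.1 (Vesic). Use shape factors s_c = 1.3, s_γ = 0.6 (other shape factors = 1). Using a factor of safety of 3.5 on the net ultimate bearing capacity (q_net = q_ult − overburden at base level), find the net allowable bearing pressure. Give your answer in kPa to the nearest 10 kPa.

q_all(net) ≈ 490 kPa

Overburden at base level: q = 17.3 × 1.75 = 30.275 kPa.
The water table is 1.55 m below the base (< B = 2.22 m), so the ½γBN_γ term uses γ̄ = γ' + (d_w/B)(γ − γ') = 9.39 + (1.55/2.22)(17.3 − 9.39) = 14.913 kN/m³.
Cohesion term c·N_c·s_c = 22.8 × 31.4 × 1.3 = 930.7 kPa; surcharge term q·N_q = 30.275 × 19.5 = 590.36 kPa; self-weight term 0.5·γ·B·N_γ·s_γ = 0.5 × 14.913 × 2.22 × 24.1 × 0.6 = 239.36 kPa.
q_ult = 930.7 + 590.36 + 239.36 = 1760.4 kPa.
q_net = 1760.4 − 30.275 = 1730.1 kPa.
q_all(net) = 1730.1 / 3.5 = 494.33 kPa.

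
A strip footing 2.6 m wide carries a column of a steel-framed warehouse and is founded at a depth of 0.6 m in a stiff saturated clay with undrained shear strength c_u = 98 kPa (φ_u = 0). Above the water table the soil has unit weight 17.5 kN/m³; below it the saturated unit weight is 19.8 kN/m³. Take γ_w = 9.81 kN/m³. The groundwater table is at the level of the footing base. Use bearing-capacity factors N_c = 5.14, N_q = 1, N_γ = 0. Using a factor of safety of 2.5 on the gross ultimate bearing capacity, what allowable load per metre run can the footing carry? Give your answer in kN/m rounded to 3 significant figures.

Effective surcharge at the founding depth q = γ·D_f = 17.5 × 0.6 = 10.5 kPa.
q_ult = c·N_c + q·N_q
     = 98 × 5.14 + 10.5 × 1
     = 503.72 + 10.5 = 514.22 kPa.
Gross allowable pressure q_all = 514.22 / 2.5 = 205.69 kPa.
Allowable wall load = q_all × B = 205.69 × 2.6 = 534.79 kN per metre run.

≈ 535 kN/m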